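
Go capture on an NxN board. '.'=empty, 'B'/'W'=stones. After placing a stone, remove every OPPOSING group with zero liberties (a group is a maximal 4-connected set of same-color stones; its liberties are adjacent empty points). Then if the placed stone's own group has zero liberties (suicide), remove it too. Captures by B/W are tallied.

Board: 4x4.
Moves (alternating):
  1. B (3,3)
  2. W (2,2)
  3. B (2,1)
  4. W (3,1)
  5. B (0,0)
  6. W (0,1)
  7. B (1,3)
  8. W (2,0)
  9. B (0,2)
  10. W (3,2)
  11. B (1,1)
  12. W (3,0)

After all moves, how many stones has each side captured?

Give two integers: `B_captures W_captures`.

Answer: 1 0

Derivation:
Move 1: B@(3,3) -> caps B=0 W=0
Move 2: W@(2,2) -> caps B=0 W=0
Move 3: B@(2,1) -> caps B=0 W=0
Move 4: W@(3,1) -> caps B=0 W=0
Move 5: B@(0,0) -> caps B=0 W=0
Move 6: W@(0,1) -> caps B=0 W=0
Move 7: B@(1,3) -> caps B=0 W=0
Move 8: W@(2,0) -> caps B=0 W=0
Move 9: B@(0,2) -> caps B=0 W=0
Move 10: W@(3,2) -> caps B=0 W=0
Move 11: B@(1,1) -> caps B=1 W=0
Move 12: W@(3,0) -> caps B=1 W=0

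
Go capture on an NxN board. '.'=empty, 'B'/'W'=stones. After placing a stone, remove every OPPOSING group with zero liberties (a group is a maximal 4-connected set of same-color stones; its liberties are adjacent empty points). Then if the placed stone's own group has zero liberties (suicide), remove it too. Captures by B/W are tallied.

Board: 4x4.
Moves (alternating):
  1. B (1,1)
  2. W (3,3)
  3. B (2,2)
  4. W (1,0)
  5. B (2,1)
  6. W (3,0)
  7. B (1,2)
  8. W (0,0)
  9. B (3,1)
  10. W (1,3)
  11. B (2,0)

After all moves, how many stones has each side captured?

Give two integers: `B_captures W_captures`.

Move 1: B@(1,1) -> caps B=0 W=0
Move 2: W@(3,3) -> caps B=0 W=0
Move 3: B@(2,2) -> caps B=0 W=0
Move 4: W@(1,0) -> caps B=0 W=0
Move 5: B@(2,1) -> caps B=0 W=0
Move 6: W@(3,0) -> caps B=0 W=0
Move 7: B@(1,2) -> caps B=0 W=0
Move 8: W@(0,0) -> caps B=0 W=0
Move 9: B@(3,1) -> caps B=0 W=0
Move 10: W@(1,3) -> caps B=0 W=0
Move 11: B@(2,0) -> caps B=1 W=0

Answer: 1 0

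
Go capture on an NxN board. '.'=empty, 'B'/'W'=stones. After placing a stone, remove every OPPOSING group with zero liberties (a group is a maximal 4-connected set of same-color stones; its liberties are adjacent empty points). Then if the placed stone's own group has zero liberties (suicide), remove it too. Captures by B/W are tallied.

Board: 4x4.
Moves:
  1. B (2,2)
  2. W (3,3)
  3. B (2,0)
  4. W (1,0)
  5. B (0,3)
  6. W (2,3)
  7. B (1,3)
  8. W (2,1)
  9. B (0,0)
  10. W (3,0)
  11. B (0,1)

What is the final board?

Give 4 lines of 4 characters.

Move 1: B@(2,2) -> caps B=0 W=0
Move 2: W@(3,3) -> caps B=0 W=0
Move 3: B@(2,0) -> caps B=0 W=0
Move 4: W@(1,0) -> caps B=0 W=0
Move 5: B@(0,3) -> caps B=0 W=0
Move 6: W@(2,3) -> caps B=0 W=0
Move 7: B@(1,3) -> caps B=0 W=0
Move 8: W@(2,1) -> caps B=0 W=0
Move 9: B@(0,0) -> caps B=0 W=0
Move 10: W@(3,0) -> caps B=0 W=1
Move 11: B@(0,1) -> caps B=0 W=1

Answer: BB.B
W..B
.WBW
W..W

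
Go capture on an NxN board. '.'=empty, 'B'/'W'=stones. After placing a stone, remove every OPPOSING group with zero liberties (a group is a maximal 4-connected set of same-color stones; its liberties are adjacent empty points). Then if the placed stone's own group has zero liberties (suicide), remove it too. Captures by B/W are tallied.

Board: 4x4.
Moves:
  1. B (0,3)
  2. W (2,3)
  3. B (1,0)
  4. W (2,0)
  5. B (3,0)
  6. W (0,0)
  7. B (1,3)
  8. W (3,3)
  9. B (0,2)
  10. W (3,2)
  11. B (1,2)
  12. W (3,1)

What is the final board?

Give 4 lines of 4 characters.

Move 1: B@(0,3) -> caps B=0 W=0
Move 2: W@(2,3) -> caps B=0 W=0
Move 3: B@(1,0) -> caps B=0 W=0
Move 4: W@(2,0) -> caps B=0 W=0
Move 5: B@(3,0) -> caps B=0 W=0
Move 6: W@(0,0) -> caps B=0 W=0
Move 7: B@(1,3) -> caps B=0 W=0
Move 8: W@(3,3) -> caps B=0 W=0
Move 9: B@(0,2) -> caps B=0 W=0
Move 10: W@(3,2) -> caps B=0 W=0
Move 11: B@(1,2) -> caps B=0 W=0
Move 12: W@(3,1) -> caps B=0 W=1

Answer: W.BB
B.BB
W..W
.WWW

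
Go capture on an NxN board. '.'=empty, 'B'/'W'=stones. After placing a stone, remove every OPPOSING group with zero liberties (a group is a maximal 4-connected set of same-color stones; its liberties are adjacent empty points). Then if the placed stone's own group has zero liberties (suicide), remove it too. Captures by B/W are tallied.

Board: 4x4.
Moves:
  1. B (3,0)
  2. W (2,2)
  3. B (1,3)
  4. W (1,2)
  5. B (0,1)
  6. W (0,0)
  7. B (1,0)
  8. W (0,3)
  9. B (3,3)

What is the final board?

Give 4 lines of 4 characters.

Answer: .B.W
B.WB
..W.
B..B

Derivation:
Move 1: B@(3,0) -> caps B=0 W=0
Move 2: W@(2,2) -> caps B=0 W=0
Move 3: B@(1,3) -> caps B=0 W=0
Move 4: W@(1,2) -> caps B=0 W=0
Move 5: B@(0,1) -> caps B=0 W=0
Move 6: W@(0,0) -> caps B=0 W=0
Move 7: B@(1,0) -> caps B=1 W=0
Move 8: W@(0,3) -> caps B=1 W=0
Move 9: B@(3,3) -> caps B=1 W=0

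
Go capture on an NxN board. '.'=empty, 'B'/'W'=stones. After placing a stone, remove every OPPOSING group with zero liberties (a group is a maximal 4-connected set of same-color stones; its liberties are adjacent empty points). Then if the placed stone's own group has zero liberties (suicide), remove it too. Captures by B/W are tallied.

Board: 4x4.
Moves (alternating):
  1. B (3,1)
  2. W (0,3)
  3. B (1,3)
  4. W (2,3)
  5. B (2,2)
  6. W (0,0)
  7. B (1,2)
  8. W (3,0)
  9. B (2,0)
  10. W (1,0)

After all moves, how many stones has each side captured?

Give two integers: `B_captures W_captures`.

Answer: 1 0

Derivation:
Move 1: B@(3,1) -> caps B=0 W=0
Move 2: W@(0,3) -> caps B=0 W=0
Move 3: B@(1,3) -> caps B=0 W=0
Move 4: W@(2,3) -> caps B=0 W=0
Move 5: B@(2,2) -> caps B=0 W=0
Move 6: W@(0,0) -> caps B=0 W=0
Move 7: B@(1,2) -> caps B=0 W=0
Move 8: W@(3,0) -> caps B=0 W=0
Move 9: B@(2,0) -> caps B=1 W=0
Move 10: W@(1,0) -> caps B=1 W=0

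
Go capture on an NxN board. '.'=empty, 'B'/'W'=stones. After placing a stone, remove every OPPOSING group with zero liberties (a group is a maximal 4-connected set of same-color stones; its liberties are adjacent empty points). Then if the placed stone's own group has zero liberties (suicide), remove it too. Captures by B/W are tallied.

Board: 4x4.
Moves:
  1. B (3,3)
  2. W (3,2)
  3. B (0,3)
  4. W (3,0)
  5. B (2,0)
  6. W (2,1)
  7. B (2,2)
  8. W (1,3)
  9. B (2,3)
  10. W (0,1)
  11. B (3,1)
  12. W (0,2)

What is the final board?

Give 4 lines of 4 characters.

Move 1: B@(3,3) -> caps B=0 W=0
Move 2: W@(3,2) -> caps B=0 W=0
Move 3: B@(0,3) -> caps B=0 W=0
Move 4: W@(3,0) -> caps B=0 W=0
Move 5: B@(2,0) -> caps B=0 W=0
Move 6: W@(2,1) -> caps B=0 W=0
Move 7: B@(2,2) -> caps B=0 W=0
Move 8: W@(1,3) -> caps B=0 W=0
Move 9: B@(2,3) -> caps B=0 W=0
Move 10: W@(0,1) -> caps B=0 W=0
Move 11: B@(3,1) -> caps B=2 W=0
Move 12: W@(0,2) -> caps B=2 W=1

Answer: .WW.
...W
BWBB
.B.B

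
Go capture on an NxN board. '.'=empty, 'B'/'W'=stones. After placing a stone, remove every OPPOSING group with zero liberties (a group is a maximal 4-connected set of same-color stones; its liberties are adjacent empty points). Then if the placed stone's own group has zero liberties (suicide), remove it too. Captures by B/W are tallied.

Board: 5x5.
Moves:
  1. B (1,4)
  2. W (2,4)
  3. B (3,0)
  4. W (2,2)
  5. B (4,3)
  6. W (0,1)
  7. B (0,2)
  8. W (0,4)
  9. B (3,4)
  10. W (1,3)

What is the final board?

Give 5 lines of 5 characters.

Answer: .WB.W
...W.
..W.W
B...B
...B.

Derivation:
Move 1: B@(1,4) -> caps B=0 W=0
Move 2: W@(2,4) -> caps B=0 W=0
Move 3: B@(3,0) -> caps B=0 W=0
Move 4: W@(2,2) -> caps B=0 W=0
Move 5: B@(4,3) -> caps B=0 W=0
Move 6: W@(0,1) -> caps B=0 W=0
Move 7: B@(0,2) -> caps B=0 W=0
Move 8: W@(0,4) -> caps B=0 W=0
Move 9: B@(3,4) -> caps B=0 W=0
Move 10: W@(1,3) -> caps B=0 W=1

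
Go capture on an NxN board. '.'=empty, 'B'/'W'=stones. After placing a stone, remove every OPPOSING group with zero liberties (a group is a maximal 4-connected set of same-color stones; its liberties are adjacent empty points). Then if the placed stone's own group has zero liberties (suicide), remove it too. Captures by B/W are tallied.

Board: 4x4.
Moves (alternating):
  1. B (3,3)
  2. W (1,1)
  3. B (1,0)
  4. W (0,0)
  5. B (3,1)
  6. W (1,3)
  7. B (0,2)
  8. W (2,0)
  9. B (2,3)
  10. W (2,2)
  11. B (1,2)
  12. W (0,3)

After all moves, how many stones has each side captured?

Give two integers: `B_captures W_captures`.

Answer: 0 1

Derivation:
Move 1: B@(3,3) -> caps B=0 W=0
Move 2: W@(1,1) -> caps B=0 W=0
Move 3: B@(1,0) -> caps B=0 W=0
Move 4: W@(0,0) -> caps B=0 W=0
Move 5: B@(3,1) -> caps B=0 W=0
Move 6: W@(1,3) -> caps B=0 W=0
Move 7: B@(0,2) -> caps B=0 W=0
Move 8: W@(2,0) -> caps B=0 W=1
Move 9: B@(2,3) -> caps B=0 W=1
Move 10: W@(2,2) -> caps B=0 W=1
Move 11: B@(1,2) -> caps B=0 W=1
Move 12: W@(0,3) -> caps B=0 W=1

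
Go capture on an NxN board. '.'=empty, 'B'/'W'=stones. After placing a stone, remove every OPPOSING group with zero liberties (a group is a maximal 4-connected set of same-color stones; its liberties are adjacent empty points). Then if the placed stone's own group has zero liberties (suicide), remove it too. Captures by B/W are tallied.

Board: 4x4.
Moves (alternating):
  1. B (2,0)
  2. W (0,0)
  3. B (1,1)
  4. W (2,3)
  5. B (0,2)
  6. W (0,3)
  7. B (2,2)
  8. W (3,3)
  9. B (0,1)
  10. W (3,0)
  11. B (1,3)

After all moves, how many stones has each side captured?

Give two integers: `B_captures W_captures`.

Answer: 1 0

Derivation:
Move 1: B@(2,0) -> caps B=0 W=0
Move 2: W@(0,0) -> caps B=0 W=0
Move 3: B@(1,1) -> caps B=0 W=0
Move 4: W@(2,3) -> caps B=0 W=0
Move 5: B@(0,2) -> caps B=0 W=0
Move 6: W@(0,3) -> caps B=0 W=0
Move 7: B@(2,2) -> caps B=0 W=0
Move 8: W@(3,3) -> caps B=0 W=0
Move 9: B@(0,1) -> caps B=0 W=0
Move 10: W@(3,0) -> caps B=0 W=0
Move 11: B@(1,3) -> caps B=1 W=0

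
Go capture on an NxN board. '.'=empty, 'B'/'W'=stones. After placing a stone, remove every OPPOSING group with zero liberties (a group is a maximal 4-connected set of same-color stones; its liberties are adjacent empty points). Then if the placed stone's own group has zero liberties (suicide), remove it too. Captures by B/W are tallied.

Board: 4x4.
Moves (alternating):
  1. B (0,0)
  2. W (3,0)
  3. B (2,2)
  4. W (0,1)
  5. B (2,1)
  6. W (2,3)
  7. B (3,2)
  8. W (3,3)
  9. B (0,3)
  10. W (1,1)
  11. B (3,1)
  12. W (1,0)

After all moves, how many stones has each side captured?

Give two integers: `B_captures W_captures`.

Answer: 0 1

Derivation:
Move 1: B@(0,0) -> caps B=0 W=0
Move 2: W@(3,0) -> caps B=0 W=0
Move 3: B@(2,2) -> caps B=0 W=0
Move 4: W@(0,1) -> caps B=0 W=0
Move 5: B@(2,1) -> caps B=0 W=0
Move 6: W@(2,3) -> caps B=0 W=0
Move 7: B@(3,2) -> caps B=0 W=0
Move 8: W@(3,3) -> caps B=0 W=0
Move 9: B@(0,3) -> caps B=0 W=0
Move 10: W@(1,1) -> caps B=0 W=0
Move 11: B@(3,1) -> caps B=0 W=0
Move 12: W@(1,0) -> caps B=0 W=1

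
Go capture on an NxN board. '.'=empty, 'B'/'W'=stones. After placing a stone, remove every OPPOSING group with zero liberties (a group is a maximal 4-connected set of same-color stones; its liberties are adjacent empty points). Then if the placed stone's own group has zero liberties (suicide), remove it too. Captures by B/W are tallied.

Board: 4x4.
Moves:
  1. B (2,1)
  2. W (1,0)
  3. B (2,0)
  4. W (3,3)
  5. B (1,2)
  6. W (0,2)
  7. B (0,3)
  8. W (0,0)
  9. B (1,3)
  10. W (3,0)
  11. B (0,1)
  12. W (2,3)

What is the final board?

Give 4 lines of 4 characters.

Move 1: B@(2,1) -> caps B=0 W=0
Move 2: W@(1,0) -> caps B=0 W=0
Move 3: B@(2,0) -> caps B=0 W=0
Move 4: W@(3,3) -> caps B=0 W=0
Move 5: B@(1,2) -> caps B=0 W=0
Move 6: W@(0,2) -> caps B=0 W=0
Move 7: B@(0,3) -> caps B=0 W=0
Move 8: W@(0,0) -> caps B=0 W=0
Move 9: B@(1,3) -> caps B=0 W=0
Move 10: W@(3,0) -> caps B=0 W=0
Move 11: B@(0,1) -> caps B=1 W=0
Move 12: W@(2,3) -> caps B=1 W=0

Answer: WB.B
W.BB
BB.W
W..W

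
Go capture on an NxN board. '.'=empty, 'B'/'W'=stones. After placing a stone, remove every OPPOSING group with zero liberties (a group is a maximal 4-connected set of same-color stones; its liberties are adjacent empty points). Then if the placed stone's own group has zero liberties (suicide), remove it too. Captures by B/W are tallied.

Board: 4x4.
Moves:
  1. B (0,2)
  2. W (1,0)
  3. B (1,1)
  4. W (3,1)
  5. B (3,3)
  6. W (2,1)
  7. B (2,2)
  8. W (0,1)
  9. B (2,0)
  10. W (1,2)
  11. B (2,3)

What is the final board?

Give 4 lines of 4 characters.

Answer: .WB.
W.W.
BWBB
.W.B

Derivation:
Move 1: B@(0,2) -> caps B=0 W=0
Move 2: W@(1,0) -> caps B=0 W=0
Move 3: B@(1,1) -> caps B=0 W=0
Move 4: W@(3,1) -> caps B=0 W=0
Move 5: B@(3,3) -> caps B=0 W=0
Move 6: W@(2,1) -> caps B=0 W=0
Move 7: B@(2,2) -> caps B=0 W=0
Move 8: W@(0,1) -> caps B=0 W=0
Move 9: B@(2,0) -> caps B=0 W=0
Move 10: W@(1,2) -> caps B=0 W=1
Move 11: B@(2,3) -> caps B=0 W=1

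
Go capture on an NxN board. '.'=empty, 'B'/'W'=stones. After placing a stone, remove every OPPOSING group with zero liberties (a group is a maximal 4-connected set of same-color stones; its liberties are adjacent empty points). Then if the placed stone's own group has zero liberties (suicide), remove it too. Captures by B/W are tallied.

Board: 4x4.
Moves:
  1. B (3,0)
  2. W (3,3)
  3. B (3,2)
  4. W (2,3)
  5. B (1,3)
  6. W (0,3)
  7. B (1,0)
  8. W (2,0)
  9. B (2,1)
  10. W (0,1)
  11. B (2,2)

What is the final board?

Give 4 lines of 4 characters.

Move 1: B@(3,0) -> caps B=0 W=0
Move 2: W@(3,3) -> caps B=0 W=0
Move 3: B@(3,2) -> caps B=0 W=0
Move 4: W@(2,3) -> caps B=0 W=0
Move 5: B@(1,3) -> caps B=0 W=0
Move 6: W@(0,3) -> caps B=0 W=0
Move 7: B@(1,0) -> caps B=0 W=0
Move 8: W@(2,0) -> caps B=0 W=0
Move 9: B@(2,1) -> caps B=1 W=0
Move 10: W@(0,1) -> caps B=1 W=0
Move 11: B@(2,2) -> caps B=3 W=0

Answer: .W.W
B..B
.BB.
B.B.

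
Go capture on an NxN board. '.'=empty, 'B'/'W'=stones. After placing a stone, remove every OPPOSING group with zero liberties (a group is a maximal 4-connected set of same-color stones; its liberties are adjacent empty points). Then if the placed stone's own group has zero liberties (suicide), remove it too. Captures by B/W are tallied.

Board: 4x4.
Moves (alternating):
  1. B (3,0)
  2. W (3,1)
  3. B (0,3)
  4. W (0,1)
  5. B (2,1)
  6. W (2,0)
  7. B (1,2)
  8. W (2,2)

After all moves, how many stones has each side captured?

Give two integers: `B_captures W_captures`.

Move 1: B@(3,0) -> caps B=0 W=0
Move 2: W@(3,1) -> caps B=0 W=0
Move 3: B@(0,3) -> caps B=0 W=0
Move 4: W@(0,1) -> caps B=0 W=0
Move 5: B@(2,1) -> caps B=0 W=0
Move 6: W@(2,0) -> caps B=0 W=1
Move 7: B@(1,2) -> caps B=0 W=1
Move 8: W@(2,2) -> caps B=0 W=1

Answer: 0 1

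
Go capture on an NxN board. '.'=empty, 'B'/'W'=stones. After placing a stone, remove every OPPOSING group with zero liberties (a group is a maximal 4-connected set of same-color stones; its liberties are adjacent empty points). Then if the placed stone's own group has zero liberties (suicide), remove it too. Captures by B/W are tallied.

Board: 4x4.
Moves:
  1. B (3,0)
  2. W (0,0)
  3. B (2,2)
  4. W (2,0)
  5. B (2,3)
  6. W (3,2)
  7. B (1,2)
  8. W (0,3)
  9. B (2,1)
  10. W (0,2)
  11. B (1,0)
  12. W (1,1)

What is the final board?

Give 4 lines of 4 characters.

Move 1: B@(3,0) -> caps B=0 W=0
Move 2: W@(0,0) -> caps B=0 W=0
Move 3: B@(2,2) -> caps B=0 W=0
Move 4: W@(2,0) -> caps B=0 W=0
Move 5: B@(2,3) -> caps B=0 W=0
Move 6: W@(3,2) -> caps B=0 W=0
Move 7: B@(1,2) -> caps B=0 W=0
Move 8: W@(0,3) -> caps B=0 W=0
Move 9: B@(2,1) -> caps B=0 W=0
Move 10: W@(0,2) -> caps B=0 W=0
Move 11: B@(1,0) -> caps B=1 W=0
Move 12: W@(1,1) -> caps B=1 W=0

Answer: W.WW
BWB.
.BBB
B.W.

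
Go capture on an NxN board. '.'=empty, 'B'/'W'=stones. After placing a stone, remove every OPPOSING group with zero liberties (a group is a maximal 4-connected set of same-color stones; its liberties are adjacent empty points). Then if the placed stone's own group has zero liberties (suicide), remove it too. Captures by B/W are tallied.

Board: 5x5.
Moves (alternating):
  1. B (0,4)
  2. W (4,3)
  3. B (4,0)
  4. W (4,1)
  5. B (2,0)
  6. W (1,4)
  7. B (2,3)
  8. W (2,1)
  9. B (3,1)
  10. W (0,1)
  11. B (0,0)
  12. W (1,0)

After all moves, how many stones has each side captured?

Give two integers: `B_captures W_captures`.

Answer: 0 1

Derivation:
Move 1: B@(0,4) -> caps B=0 W=0
Move 2: W@(4,3) -> caps B=0 W=0
Move 3: B@(4,0) -> caps B=0 W=0
Move 4: W@(4,1) -> caps B=0 W=0
Move 5: B@(2,0) -> caps B=0 W=0
Move 6: W@(1,4) -> caps B=0 W=0
Move 7: B@(2,3) -> caps B=0 W=0
Move 8: W@(2,1) -> caps B=0 W=0
Move 9: B@(3,1) -> caps B=0 W=0
Move 10: W@(0,1) -> caps B=0 W=0
Move 11: B@(0,0) -> caps B=0 W=0
Move 12: W@(1,0) -> caps B=0 W=1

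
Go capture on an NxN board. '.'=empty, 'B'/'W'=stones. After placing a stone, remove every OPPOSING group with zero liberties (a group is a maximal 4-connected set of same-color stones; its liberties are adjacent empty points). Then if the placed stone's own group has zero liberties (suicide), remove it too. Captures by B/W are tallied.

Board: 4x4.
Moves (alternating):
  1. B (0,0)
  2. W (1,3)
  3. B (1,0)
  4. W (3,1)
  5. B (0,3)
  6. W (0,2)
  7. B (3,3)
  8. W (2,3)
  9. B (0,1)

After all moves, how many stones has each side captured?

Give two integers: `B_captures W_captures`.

Move 1: B@(0,0) -> caps B=0 W=0
Move 2: W@(1,3) -> caps B=0 W=0
Move 3: B@(1,0) -> caps B=0 W=0
Move 4: W@(3,1) -> caps B=0 W=0
Move 5: B@(0,3) -> caps B=0 W=0
Move 6: W@(0,2) -> caps B=0 W=1
Move 7: B@(3,3) -> caps B=0 W=1
Move 8: W@(2,3) -> caps B=0 W=1
Move 9: B@(0,1) -> caps B=0 W=1

Answer: 0 1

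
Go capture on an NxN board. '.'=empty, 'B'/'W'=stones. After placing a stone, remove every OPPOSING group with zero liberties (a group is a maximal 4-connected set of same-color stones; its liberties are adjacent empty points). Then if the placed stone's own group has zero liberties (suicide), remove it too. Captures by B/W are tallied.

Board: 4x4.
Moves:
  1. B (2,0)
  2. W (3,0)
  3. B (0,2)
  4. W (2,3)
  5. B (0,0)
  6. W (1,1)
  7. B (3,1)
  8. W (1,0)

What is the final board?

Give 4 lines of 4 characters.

Move 1: B@(2,0) -> caps B=0 W=0
Move 2: W@(3,0) -> caps B=0 W=0
Move 3: B@(0,2) -> caps B=0 W=0
Move 4: W@(2,3) -> caps B=0 W=0
Move 5: B@(0,0) -> caps B=0 W=0
Move 6: W@(1,1) -> caps B=0 W=0
Move 7: B@(3,1) -> caps B=1 W=0
Move 8: W@(1,0) -> caps B=1 W=0

Answer: B.B.
WW..
B..W
.B..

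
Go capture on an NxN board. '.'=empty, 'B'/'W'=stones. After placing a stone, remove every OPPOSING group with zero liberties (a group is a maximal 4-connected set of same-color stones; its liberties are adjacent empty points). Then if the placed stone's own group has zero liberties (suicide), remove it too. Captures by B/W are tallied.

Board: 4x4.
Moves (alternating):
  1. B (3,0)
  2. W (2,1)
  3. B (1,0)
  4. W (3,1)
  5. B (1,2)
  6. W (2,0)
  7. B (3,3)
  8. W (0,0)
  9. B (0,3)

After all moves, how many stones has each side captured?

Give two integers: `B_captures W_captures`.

Move 1: B@(3,0) -> caps B=0 W=0
Move 2: W@(2,1) -> caps B=0 W=0
Move 3: B@(1,0) -> caps B=0 W=0
Move 4: W@(3,1) -> caps B=0 W=0
Move 5: B@(1,2) -> caps B=0 W=0
Move 6: W@(2,0) -> caps B=0 W=1
Move 7: B@(3,3) -> caps B=0 W=1
Move 8: W@(0,0) -> caps B=0 W=1
Move 9: B@(0,3) -> caps B=0 W=1

Answer: 0 1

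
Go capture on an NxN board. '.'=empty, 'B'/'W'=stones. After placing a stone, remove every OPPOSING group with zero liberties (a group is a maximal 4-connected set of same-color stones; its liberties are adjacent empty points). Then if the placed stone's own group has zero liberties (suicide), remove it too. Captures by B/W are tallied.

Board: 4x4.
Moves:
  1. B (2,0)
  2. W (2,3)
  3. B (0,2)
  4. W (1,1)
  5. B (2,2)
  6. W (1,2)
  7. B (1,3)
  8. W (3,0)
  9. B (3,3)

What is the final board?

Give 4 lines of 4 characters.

Move 1: B@(2,0) -> caps B=0 W=0
Move 2: W@(2,3) -> caps B=0 W=0
Move 3: B@(0,2) -> caps B=0 W=0
Move 4: W@(1,1) -> caps B=0 W=0
Move 5: B@(2,2) -> caps B=0 W=0
Move 6: W@(1,2) -> caps B=0 W=0
Move 7: B@(1,3) -> caps B=0 W=0
Move 8: W@(3,0) -> caps B=0 W=0
Move 9: B@(3,3) -> caps B=1 W=0

Answer: ..B.
.WWB
B.B.
W..B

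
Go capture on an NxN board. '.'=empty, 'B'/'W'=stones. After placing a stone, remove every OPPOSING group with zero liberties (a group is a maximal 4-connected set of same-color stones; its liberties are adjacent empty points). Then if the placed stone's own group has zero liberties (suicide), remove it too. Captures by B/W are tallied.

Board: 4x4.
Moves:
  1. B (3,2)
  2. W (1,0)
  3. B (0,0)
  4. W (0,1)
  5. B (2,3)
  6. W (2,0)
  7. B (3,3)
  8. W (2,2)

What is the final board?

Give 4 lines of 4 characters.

Answer: .W..
W...
W.WB
..BB

Derivation:
Move 1: B@(3,2) -> caps B=0 W=0
Move 2: W@(1,0) -> caps B=0 W=0
Move 3: B@(0,0) -> caps B=0 W=0
Move 4: W@(0,1) -> caps B=0 W=1
Move 5: B@(2,3) -> caps B=0 W=1
Move 6: W@(2,0) -> caps B=0 W=1
Move 7: B@(3,3) -> caps B=0 W=1
Move 8: W@(2,2) -> caps B=0 W=1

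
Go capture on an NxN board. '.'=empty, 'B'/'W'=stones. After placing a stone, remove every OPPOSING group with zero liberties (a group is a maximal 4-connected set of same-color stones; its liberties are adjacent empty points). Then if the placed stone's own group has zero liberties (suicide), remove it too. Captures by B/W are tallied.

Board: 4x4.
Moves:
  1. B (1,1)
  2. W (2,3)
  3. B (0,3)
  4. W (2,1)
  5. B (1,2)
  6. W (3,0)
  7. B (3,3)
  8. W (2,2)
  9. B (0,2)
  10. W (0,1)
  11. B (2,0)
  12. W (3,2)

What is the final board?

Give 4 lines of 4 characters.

Answer: .WBB
.BB.
BWWW
W.W.

Derivation:
Move 1: B@(1,1) -> caps B=0 W=0
Move 2: W@(2,3) -> caps B=0 W=0
Move 3: B@(0,3) -> caps B=0 W=0
Move 4: W@(2,1) -> caps B=0 W=0
Move 5: B@(1,2) -> caps B=0 W=0
Move 6: W@(3,0) -> caps B=0 W=0
Move 7: B@(3,3) -> caps B=0 W=0
Move 8: W@(2,2) -> caps B=0 W=0
Move 9: B@(0,2) -> caps B=0 W=0
Move 10: W@(0,1) -> caps B=0 W=0
Move 11: B@(2,0) -> caps B=0 W=0
Move 12: W@(3,2) -> caps B=0 W=1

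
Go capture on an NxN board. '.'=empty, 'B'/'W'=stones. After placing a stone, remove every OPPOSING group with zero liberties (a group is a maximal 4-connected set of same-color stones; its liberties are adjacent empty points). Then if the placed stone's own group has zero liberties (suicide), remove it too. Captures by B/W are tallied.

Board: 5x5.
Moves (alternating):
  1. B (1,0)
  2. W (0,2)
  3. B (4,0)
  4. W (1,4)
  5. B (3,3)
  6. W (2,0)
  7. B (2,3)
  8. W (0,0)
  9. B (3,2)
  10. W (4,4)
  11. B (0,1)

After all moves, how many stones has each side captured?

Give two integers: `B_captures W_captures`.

Answer: 1 0

Derivation:
Move 1: B@(1,0) -> caps B=0 W=0
Move 2: W@(0,2) -> caps B=0 W=0
Move 3: B@(4,0) -> caps B=0 W=0
Move 4: W@(1,4) -> caps B=0 W=0
Move 5: B@(3,3) -> caps B=0 W=0
Move 6: W@(2,0) -> caps B=0 W=0
Move 7: B@(2,3) -> caps B=0 W=0
Move 8: W@(0,0) -> caps B=0 W=0
Move 9: B@(3,2) -> caps B=0 W=0
Move 10: W@(4,4) -> caps B=0 W=0
Move 11: B@(0,1) -> caps B=1 W=0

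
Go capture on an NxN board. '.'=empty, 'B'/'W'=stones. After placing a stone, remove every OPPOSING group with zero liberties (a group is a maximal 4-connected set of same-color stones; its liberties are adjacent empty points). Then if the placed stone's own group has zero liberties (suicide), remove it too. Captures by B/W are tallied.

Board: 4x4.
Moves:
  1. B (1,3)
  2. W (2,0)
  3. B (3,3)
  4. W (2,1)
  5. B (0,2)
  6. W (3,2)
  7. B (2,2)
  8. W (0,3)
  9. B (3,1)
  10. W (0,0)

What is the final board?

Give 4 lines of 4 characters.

Answer: W.B.
...B
WWB.
.B.B

Derivation:
Move 1: B@(1,3) -> caps B=0 W=0
Move 2: W@(2,0) -> caps B=0 W=0
Move 3: B@(3,3) -> caps B=0 W=0
Move 4: W@(2,1) -> caps B=0 W=0
Move 5: B@(0,2) -> caps B=0 W=0
Move 6: W@(3,2) -> caps B=0 W=0
Move 7: B@(2,2) -> caps B=0 W=0
Move 8: W@(0,3) -> caps B=0 W=0
Move 9: B@(3,1) -> caps B=1 W=0
Move 10: W@(0,0) -> caps B=1 W=0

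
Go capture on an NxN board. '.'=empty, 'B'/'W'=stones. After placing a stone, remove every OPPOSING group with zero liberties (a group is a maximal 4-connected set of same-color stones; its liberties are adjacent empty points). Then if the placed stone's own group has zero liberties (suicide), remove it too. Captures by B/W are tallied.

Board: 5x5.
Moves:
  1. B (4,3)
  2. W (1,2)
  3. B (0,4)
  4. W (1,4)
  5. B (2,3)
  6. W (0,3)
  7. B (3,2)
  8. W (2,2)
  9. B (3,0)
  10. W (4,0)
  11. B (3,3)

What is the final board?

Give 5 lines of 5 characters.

Move 1: B@(4,3) -> caps B=0 W=0
Move 2: W@(1,2) -> caps B=0 W=0
Move 3: B@(0,4) -> caps B=0 W=0
Move 4: W@(1,4) -> caps B=0 W=0
Move 5: B@(2,3) -> caps B=0 W=0
Move 6: W@(0,3) -> caps B=0 W=1
Move 7: B@(3,2) -> caps B=0 W=1
Move 8: W@(2,2) -> caps B=0 W=1
Move 9: B@(3,0) -> caps B=0 W=1
Move 10: W@(4,0) -> caps B=0 W=1
Move 11: B@(3,3) -> caps B=0 W=1

Answer: ...W.
..W.W
..WB.
B.BB.
W..B.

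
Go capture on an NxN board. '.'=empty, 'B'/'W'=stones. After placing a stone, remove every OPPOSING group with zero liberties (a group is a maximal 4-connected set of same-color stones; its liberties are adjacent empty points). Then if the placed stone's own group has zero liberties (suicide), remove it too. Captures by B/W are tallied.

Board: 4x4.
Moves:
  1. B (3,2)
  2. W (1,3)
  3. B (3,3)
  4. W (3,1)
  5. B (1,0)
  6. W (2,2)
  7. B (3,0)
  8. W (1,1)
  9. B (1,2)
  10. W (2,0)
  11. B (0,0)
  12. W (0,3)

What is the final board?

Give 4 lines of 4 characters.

Answer: B..W
BWBW
W.W.
.WBB

Derivation:
Move 1: B@(3,2) -> caps B=0 W=0
Move 2: W@(1,3) -> caps B=0 W=0
Move 3: B@(3,3) -> caps B=0 W=0
Move 4: W@(3,1) -> caps B=0 W=0
Move 5: B@(1,0) -> caps B=0 W=0
Move 6: W@(2,2) -> caps B=0 W=0
Move 7: B@(3,0) -> caps B=0 W=0
Move 8: W@(1,1) -> caps B=0 W=0
Move 9: B@(1,2) -> caps B=0 W=0
Move 10: W@(2,0) -> caps B=0 W=1
Move 11: B@(0,0) -> caps B=0 W=1
Move 12: W@(0,3) -> caps B=0 W=1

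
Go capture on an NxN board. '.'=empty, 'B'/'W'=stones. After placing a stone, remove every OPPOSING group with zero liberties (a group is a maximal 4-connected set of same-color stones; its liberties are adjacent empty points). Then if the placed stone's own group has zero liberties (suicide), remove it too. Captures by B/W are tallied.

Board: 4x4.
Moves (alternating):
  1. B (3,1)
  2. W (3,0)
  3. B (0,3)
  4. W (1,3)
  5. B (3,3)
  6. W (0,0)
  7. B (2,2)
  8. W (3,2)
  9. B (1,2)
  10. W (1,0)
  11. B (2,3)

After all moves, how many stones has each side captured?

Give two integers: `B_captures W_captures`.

Move 1: B@(3,1) -> caps B=0 W=0
Move 2: W@(3,0) -> caps B=0 W=0
Move 3: B@(0,3) -> caps B=0 W=0
Move 4: W@(1,3) -> caps B=0 W=0
Move 5: B@(3,3) -> caps B=0 W=0
Move 6: W@(0,0) -> caps B=0 W=0
Move 7: B@(2,2) -> caps B=0 W=0
Move 8: W@(3,2) -> caps B=0 W=0
Move 9: B@(1,2) -> caps B=0 W=0
Move 10: W@(1,0) -> caps B=0 W=0
Move 11: B@(2,3) -> caps B=1 W=0

Answer: 1 0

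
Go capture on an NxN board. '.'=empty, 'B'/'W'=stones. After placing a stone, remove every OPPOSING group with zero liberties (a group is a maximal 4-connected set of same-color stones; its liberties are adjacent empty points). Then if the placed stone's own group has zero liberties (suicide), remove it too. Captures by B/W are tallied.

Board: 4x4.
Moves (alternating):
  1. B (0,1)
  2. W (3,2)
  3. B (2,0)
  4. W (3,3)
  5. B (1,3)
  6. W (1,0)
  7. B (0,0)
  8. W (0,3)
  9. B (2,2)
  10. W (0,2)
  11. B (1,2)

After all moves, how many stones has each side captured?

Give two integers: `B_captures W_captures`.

Answer: 2 0

Derivation:
Move 1: B@(0,1) -> caps B=0 W=0
Move 2: W@(3,2) -> caps B=0 W=0
Move 3: B@(2,0) -> caps B=0 W=0
Move 4: W@(3,3) -> caps B=0 W=0
Move 5: B@(1,3) -> caps B=0 W=0
Move 6: W@(1,0) -> caps B=0 W=0
Move 7: B@(0,0) -> caps B=0 W=0
Move 8: W@(0,3) -> caps B=0 W=0
Move 9: B@(2,2) -> caps B=0 W=0
Move 10: W@(0,2) -> caps B=0 W=0
Move 11: B@(1,2) -> caps B=2 W=0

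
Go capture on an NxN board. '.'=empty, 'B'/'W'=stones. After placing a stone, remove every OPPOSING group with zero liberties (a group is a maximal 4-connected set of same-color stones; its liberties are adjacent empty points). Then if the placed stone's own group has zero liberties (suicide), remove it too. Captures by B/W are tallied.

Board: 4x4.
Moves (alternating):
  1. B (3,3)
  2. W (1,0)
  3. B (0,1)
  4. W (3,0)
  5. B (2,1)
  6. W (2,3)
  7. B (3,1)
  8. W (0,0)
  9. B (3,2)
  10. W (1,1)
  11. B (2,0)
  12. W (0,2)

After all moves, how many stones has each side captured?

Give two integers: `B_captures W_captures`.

Move 1: B@(3,3) -> caps B=0 W=0
Move 2: W@(1,0) -> caps B=0 W=0
Move 3: B@(0,1) -> caps B=0 W=0
Move 4: W@(3,0) -> caps B=0 W=0
Move 5: B@(2,1) -> caps B=0 W=0
Move 6: W@(2,3) -> caps B=0 W=0
Move 7: B@(3,1) -> caps B=0 W=0
Move 8: W@(0,0) -> caps B=0 W=0
Move 9: B@(3,2) -> caps B=0 W=0
Move 10: W@(1,1) -> caps B=0 W=0
Move 11: B@(2,0) -> caps B=1 W=0
Move 12: W@(0,2) -> caps B=1 W=1

Answer: 1 1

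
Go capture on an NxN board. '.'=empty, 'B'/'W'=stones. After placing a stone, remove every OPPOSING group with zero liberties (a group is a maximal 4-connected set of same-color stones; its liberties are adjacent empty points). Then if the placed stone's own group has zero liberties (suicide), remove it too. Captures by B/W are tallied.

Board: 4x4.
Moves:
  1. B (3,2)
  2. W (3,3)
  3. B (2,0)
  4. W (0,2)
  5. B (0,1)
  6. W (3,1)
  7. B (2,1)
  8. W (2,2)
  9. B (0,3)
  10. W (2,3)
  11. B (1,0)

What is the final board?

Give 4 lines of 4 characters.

Answer: .BWB
B...
BBWW
.W.W

Derivation:
Move 1: B@(3,2) -> caps B=0 W=0
Move 2: W@(3,3) -> caps B=0 W=0
Move 3: B@(2,0) -> caps B=0 W=0
Move 4: W@(0,2) -> caps B=0 W=0
Move 5: B@(0,1) -> caps B=0 W=0
Move 6: W@(3,1) -> caps B=0 W=0
Move 7: B@(2,1) -> caps B=0 W=0
Move 8: W@(2,2) -> caps B=0 W=1
Move 9: B@(0,3) -> caps B=0 W=1
Move 10: W@(2,3) -> caps B=0 W=1
Move 11: B@(1,0) -> caps B=0 W=1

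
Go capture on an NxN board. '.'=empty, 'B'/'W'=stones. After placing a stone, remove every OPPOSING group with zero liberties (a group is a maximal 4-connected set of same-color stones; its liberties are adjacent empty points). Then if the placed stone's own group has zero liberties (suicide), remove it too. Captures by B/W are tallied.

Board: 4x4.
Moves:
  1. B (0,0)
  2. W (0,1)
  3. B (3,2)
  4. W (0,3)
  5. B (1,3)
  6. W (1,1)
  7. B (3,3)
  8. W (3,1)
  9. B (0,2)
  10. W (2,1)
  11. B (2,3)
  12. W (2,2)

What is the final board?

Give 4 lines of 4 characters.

Answer: BWB.
.W.B
.WWB
.WBB

Derivation:
Move 1: B@(0,0) -> caps B=0 W=0
Move 2: W@(0,1) -> caps B=0 W=0
Move 3: B@(3,2) -> caps B=0 W=0
Move 4: W@(0,3) -> caps B=0 W=0
Move 5: B@(1,3) -> caps B=0 W=0
Move 6: W@(1,1) -> caps B=0 W=0
Move 7: B@(3,3) -> caps B=0 W=0
Move 8: W@(3,1) -> caps B=0 W=0
Move 9: B@(0,2) -> caps B=1 W=0
Move 10: W@(2,1) -> caps B=1 W=0
Move 11: B@(2,3) -> caps B=1 W=0
Move 12: W@(2,2) -> caps B=1 W=0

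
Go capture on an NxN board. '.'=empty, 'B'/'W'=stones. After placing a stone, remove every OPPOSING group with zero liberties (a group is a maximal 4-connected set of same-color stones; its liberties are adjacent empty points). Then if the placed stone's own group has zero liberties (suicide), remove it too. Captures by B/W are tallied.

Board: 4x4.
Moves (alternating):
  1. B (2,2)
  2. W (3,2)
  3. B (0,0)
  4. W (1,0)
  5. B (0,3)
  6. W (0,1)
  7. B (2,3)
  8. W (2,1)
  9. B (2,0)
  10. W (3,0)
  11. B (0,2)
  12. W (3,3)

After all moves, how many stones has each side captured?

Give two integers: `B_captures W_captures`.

Answer: 0 2

Derivation:
Move 1: B@(2,2) -> caps B=0 W=0
Move 2: W@(3,2) -> caps B=0 W=0
Move 3: B@(0,0) -> caps B=0 W=0
Move 4: W@(1,0) -> caps B=0 W=0
Move 5: B@(0,3) -> caps B=0 W=0
Move 6: W@(0,1) -> caps B=0 W=1
Move 7: B@(2,3) -> caps B=0 W=1
Move 8: W@(2,1) -> caps B=0 W=1
Move 9: B@(2,0) -> caps B=0 W=1
Move 10: W@(3,0) -> caps B=0 W=2
Move 11: B@(0,2) -> caps B=0 W=2
Move 12: W@(3,3) -> caps B=0 W=2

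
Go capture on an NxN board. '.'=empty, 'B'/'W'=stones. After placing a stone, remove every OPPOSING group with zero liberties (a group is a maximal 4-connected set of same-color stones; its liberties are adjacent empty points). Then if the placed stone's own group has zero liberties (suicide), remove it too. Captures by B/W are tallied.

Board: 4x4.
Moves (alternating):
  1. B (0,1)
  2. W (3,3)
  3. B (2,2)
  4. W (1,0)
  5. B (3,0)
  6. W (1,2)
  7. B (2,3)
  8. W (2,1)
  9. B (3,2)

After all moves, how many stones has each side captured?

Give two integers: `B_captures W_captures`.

Move 1: B@(0,1) -> caps B=0 W=0
Move 2: W@(3,3) -> caps B=0 W=0
Move 3: B@(2,2) -> caps B=0 W=0
Move 4: W@(1,0) -> caps B=0 W=0
Move 5: B@(3,0) -> caps B=0 W=0
Move 6: W@(1,2) -> caps B=0 W=0
Move 7: B@(2,3) -> caps B=0 W=0
Move 8: W@(2,1) -> caps B=0 W=0
Move 9: B@(3,2) -> caps B=1 W=0

Answer: 1 0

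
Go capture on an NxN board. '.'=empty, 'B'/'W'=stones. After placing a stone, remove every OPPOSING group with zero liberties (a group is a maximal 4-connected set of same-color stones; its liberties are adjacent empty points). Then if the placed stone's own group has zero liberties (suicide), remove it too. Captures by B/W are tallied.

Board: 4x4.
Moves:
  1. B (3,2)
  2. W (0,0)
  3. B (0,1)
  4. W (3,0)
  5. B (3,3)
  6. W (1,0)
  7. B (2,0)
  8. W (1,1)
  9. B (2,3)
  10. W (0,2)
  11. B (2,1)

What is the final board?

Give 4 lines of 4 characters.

Move 1: B@(3,2) -> caps B=0 W=0
Move 2: W@(0,0) -> caps B=0 W=0
Move 3: B@(0,1) -> caps B=0 W=0
Move 4: W@(3,0) -> caps B=0 W=0
Move 5: B@(3,3) -> caps B=0 W=0
Move 6: W@(1,0) -> caps B=0 W=0
Move 7: B@(2,0) -> caps B=0 W=0
Move 8: W@(1,1) -> caps B=0 W=0
Move 9: B@(2,3) -> caps B=0 W=0
Move 10: W@(0,2) -> caps B=0 W=1
Move 11: B@(2,1) -> caps B=0 W=1

Answer: W.W.
WW..
BB.B
W.BB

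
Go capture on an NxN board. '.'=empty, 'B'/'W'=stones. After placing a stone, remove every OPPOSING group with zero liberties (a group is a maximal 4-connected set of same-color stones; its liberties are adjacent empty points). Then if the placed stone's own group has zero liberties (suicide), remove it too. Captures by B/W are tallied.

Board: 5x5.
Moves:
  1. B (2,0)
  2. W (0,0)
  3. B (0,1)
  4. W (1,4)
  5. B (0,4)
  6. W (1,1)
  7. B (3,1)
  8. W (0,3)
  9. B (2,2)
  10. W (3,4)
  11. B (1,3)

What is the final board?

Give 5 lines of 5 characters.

Answer: WB.W.
.W.BW
B.B..
.B..W
.....

Derivation:
Move 1: B@(2,0) -> caps B=0 W=0
Move 2: W@(0,0) -> caps B=0 W=0
Move 3: B@(0,1) -> caps B=0 W=0
Move 4: W@(1,4) -> caps B=0 W=0
Move 5: B@(0,4) -> caps B=0 W=0
Move 6: W@(1,1) -> caps B=0 W=0
Move 7: B@(3,1) -> caps B=0 W=0
Move 8: W@(0,3) -> caps B=0 W=1
Move 9: B@(2,2) -> caps B=0 W=1
Move 10: W@(3,4) -> caps B=0 W=1
Move 11: B@(1,3) -> caps B=0 W=1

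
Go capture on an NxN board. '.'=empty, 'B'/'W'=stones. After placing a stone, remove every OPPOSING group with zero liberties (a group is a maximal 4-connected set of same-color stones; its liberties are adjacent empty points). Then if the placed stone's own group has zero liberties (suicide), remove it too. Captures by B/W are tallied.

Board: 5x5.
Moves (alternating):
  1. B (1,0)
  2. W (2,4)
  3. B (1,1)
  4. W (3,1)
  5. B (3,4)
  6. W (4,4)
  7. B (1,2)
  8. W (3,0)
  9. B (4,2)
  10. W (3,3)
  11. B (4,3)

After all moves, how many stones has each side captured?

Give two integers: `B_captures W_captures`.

Move 1: B@(1,0) -> caps B=0 W=0
Move 2: W@(2,4) -> caps B=0 W=0
Move 3: B@(1,1) -> caps B=0 W=0
Move 4: W@(3,1) -> caps B=0 W=0
Move 5: B@(3,4) -> caps B=0 W=0
Move 6: W@(4,4) -> caps B=0 W=0
Move 7: B@(1,2) -> caps B=0 W=0
Move 8: W@(3,0) -> caps B=0 W=0
Move 9: B@(4,2) -> caps B=0 W=0
Move 10: W@(3,3) -> caps B=0 W=1
Move 11: B@(4,3) -> caps B=0 W=1

Answer: 0 1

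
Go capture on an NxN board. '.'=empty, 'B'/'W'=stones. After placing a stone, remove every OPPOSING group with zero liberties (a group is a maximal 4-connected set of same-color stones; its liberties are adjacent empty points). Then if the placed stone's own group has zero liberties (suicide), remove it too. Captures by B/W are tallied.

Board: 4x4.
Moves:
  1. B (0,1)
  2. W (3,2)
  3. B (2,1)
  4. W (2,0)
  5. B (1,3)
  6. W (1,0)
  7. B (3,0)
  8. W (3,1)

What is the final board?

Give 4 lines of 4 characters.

Move 1: B@(0,1) -> caps B=0 W=0
Move 2: W@(3,2) -> caps B=0 W=0
Move 3: B@(2,1) -> caps B=0 W=0
Move 4: W@(2,0) -> caps B=0 W=0
Move 5: B@(1,3) -> caps B=0 W=0
Move 6: W@(1,0) -> caps B=0 W=0
Move 7: B@(3,0) -> caps B=0 W=0
Move 8: W@(3,1) -> caps B=0 W=1

Answer: .B..
W..B
WB..
.WW.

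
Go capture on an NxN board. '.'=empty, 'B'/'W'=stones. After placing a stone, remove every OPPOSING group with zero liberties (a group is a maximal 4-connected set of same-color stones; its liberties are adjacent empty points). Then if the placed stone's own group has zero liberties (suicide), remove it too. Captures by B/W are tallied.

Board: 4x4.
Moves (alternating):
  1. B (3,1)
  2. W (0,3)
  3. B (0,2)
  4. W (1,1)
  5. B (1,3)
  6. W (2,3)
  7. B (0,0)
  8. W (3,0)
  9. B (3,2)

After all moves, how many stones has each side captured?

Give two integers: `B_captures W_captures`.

Answer: 1 0

Derivation:
Move 1: B@(3,1) -> caps B=0 W=0
Move 2: W@(0,3) -> caps B=0 W=0
Move 3: B@(0,2) -> caps B=0 W=0
Move 4: W@(1,1) -> caps B=0 W=0
Move 5: B@(1,3) -> caps B=1 W=0
Move 6: W@(2,3) -> caps B=1 W=0
Move 7: B@(0,0) -> caps B=1 W=0
Move 8: W@(3,0) -> caps B=1 W=0
Move 9: B@(3,2) -> caps B=1 W=0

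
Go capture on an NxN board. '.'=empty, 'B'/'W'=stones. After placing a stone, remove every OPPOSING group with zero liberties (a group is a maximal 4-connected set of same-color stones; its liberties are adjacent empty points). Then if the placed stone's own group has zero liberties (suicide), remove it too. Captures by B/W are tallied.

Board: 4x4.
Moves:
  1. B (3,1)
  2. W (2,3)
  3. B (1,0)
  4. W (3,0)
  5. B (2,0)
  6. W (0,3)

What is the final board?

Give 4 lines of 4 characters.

Move 1: B@(3,1) -> caps B=0 W=0
Move 2: W@(2,3) -> caps B=0 W=0
Move 3: B@(1,0) -> caps B=0 W=0
Move 4: W@(3,0) -> caps B=0 W=0
Move 5: B@(2,0) -> caps B=1 W=0
Move 6: W@(0,3) -> caps B=1 W=0

Answer: ...W
B...
B..W
.B..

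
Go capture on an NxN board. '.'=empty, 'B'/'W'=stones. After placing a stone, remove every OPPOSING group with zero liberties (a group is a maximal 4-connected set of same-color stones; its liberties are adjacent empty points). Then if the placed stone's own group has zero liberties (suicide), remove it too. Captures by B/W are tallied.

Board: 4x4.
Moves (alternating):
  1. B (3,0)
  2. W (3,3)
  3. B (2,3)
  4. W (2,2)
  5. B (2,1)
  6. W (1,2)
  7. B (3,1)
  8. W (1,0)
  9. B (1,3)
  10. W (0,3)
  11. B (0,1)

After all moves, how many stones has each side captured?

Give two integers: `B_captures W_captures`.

Move 1: B@(3,0) -> caps B=0 W=0
Move 2: W@(3,3) -> caps B=0 W=0
Move 3: B@(2,3) -> caps B=0 W=0
Move 4: W@(2,2) -> caps B=0 W=0
Move 5: B@(2,1) -> caps B=0 W=0
Move 6: W@(1,2) -> caps B=0 W=0
Move 7: B@(3,1) -> caps B=0 W=0
Move 8: W@(1,0) -> caps B=0 W=0
Move 9: B@(1,3) -> caps B=0 W=0
Move 10: W@(0,3) -> caps B=0 W=2
Move 11: B@(0,1) -> caps B=0 W=2

Answer: 0 2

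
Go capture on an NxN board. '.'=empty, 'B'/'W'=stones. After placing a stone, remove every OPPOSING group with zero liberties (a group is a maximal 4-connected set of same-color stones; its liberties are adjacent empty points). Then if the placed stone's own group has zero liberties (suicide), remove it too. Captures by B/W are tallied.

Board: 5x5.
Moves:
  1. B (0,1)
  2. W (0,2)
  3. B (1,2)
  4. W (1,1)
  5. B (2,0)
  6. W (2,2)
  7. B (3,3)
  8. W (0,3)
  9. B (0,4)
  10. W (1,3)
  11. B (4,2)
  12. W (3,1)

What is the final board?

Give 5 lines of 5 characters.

Answer: .BWWB
.W.W.
B.W..
.W.B.
..B..

Derivation:
Move 1: B@(0,1) -> caps B=0 W=0
Move 2: W@(0,2) -> caps B=0 W=0
Move 3: B@(1,2) -> caps B=0 W=0
Move 4: W@(1,1) -> caps B=0 W=0
Move 5: B@(2,0) -> caps B=0 W=0
Move 6: W@(2,2) -> caps B=0 W=0
Move 7: B@(3,3) -> caps B=0 W=0
Move 8: W@(0,3) -> caps B=0 W=0
Move 9: B@(0,4) -> caps B=0 W=0
Move 10: W@(1,3) -> caps B=0 W=1
Move 11: B@(4,2) -> caps B=0 W=1
Move 12: W@(3,1) -> caps B=0 W=1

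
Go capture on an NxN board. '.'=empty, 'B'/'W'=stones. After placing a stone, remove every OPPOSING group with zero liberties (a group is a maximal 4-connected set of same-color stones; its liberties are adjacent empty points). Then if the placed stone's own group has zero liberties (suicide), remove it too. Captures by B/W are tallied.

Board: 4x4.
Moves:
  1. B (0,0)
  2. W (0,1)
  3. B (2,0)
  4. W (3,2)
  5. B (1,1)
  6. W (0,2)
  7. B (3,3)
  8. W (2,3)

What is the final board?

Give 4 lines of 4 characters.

Answer: BWW.
.B..
B..W
..W.

Derivation:
Move 1: B@(0,0) -> caps B=0 W=0
Move 2: W@(0,1) -> caps B=0 W=0
Move 3: B@(2,0) -> caps B=0 W=0
Move 4: W@(3,2) -> caps B=0 W=0
Move 5: B@(1,1) -> caps B=0 W=0
Move 6: W@(0,2) -> caps B=0 W=0
Move 7: B@(3,3) -> caps B=0 W=0
Move 8: W@(2,3) -> caps B=0 W=1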